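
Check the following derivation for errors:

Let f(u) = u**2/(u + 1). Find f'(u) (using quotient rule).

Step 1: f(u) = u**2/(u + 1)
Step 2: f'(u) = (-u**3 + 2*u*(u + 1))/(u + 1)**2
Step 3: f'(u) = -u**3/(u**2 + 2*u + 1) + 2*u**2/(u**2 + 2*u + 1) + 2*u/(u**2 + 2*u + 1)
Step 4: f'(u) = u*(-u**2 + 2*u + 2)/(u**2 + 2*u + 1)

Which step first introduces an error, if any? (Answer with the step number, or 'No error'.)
Step 2

Step 2 is incorrect due to a wrong exponent.
The step shows: (-u**3 + 2*u*(u + 1))/(u + 1)**2
The correct value should be: (-u**2 + 2*u*(u + 1))/(u + 1)**2

Explanation: The exponent 2 on u was incorrectly written as 3: the term (-u**2 + 2*u*(u + 1))/(u + 1)**2 was incorrectly written as (-u**3 + 2*u*(u + 1))/(u + 1)**2
The later steps are derived from this incorrect expression, so the error originates in Step 2.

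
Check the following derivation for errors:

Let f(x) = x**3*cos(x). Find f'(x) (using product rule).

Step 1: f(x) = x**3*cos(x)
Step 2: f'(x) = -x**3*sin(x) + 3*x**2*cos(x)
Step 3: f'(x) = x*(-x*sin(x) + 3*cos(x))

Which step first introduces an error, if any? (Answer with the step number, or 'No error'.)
Step 3

Step 3 is incorrect due to a wrong exponent.
The step shows: x*(-x*sin(x) + 3*cos(x))
The correct value should be: x**2*(-x*sin(x) + 3*cos(x))

Explanation: The exponent 2 on x was incorrectly written as 1: the term x**2*(-x*sin(x) + 3*cos(x)) was incorrectly written as x*(-x*sin(x) + 3*cos(x))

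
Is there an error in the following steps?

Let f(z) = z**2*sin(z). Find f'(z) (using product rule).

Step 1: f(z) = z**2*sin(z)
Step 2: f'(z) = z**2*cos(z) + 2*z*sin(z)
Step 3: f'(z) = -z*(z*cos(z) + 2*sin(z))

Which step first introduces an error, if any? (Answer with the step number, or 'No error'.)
Step 3

Step 3 is incorrect due to a sign flip.
The step shows: -z*(z*cos(z) + 2*sin(z))
The correct value should be: z*(z*cos(z) + 2*sin(z))

Explanation: The sign of the whole expression was flipped: the term z*(z*cos(z) + 2*sin(z)) was incorrectly written as -z*(z*cos(z) + 2*sin(z))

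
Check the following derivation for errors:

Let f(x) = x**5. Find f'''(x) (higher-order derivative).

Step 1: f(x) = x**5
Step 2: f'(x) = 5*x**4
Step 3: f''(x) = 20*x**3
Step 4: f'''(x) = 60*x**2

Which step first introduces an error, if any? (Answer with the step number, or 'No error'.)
No error

All steps in this derivation are correct.
The final answer f'''(x) = 60*x**2 is valid.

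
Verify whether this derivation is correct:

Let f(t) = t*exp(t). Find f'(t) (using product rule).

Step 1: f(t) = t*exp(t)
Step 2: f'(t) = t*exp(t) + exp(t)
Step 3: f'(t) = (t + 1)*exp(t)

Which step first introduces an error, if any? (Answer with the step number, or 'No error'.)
No error

All steps in this derivation are correct.
The final answer f'(t) = (t + 1)*exp(t) is valid.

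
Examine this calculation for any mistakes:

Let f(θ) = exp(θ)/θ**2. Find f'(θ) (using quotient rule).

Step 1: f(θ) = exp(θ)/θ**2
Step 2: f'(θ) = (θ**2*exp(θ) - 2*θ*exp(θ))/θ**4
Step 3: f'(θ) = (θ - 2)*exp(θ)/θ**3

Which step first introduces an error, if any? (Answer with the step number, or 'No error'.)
No error

All steps in this derivation are correct.
The final answer f'(θ) = (θ - 2)*exp(θ)/θ**3 is valid.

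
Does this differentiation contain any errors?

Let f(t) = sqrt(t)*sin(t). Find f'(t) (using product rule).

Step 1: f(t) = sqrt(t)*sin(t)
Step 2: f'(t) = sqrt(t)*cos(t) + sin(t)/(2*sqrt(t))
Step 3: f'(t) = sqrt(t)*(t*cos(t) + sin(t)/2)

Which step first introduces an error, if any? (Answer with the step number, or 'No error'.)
Step 3

Step 3 is incorrect due to a wrong exponent.
The step shows: sqrt(t)*(t*cos(t) + sin(t)/2)
The correct value should be: (t*cos(t) + sin(t)/2)/sqrt(t)

Explanation: The exponent -1/2 on t was incorrectly written as 1/2: the term (t*cos(t) + sin(t)/2)/sqrt(t) was incorrectly written as sqrt(t)*(t*cos(t) + sin(t)/2)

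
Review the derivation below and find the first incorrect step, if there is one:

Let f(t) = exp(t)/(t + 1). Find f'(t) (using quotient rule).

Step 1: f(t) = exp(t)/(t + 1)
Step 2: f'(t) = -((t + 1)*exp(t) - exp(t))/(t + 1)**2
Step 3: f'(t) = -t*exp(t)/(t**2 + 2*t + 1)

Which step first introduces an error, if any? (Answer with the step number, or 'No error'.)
Step 2

Step 2 is incorrect due to a sign flip.
The step shows: -((t + 1)*exp(t) - exp(t))/(t + 1)**2
The correct value should be: ((t + 1)*exp(t) - exp(t))/(t + 1)**2

Explanation: The sign of the whole expression was flipped: the term ((t + 1)*exp(t) - exp(t))/(t + 1)**2 was incorrectly written as -((t + 1)*exp(t) - exp(t))/(t + 1)**2
The later steps are derived from this incorrect expression, so the error originates in Step 2.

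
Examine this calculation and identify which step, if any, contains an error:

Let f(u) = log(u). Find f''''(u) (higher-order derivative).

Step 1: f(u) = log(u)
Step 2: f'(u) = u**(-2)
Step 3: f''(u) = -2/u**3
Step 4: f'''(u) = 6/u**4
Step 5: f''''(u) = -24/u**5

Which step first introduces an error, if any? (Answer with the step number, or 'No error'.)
Step 2

Step 2 is incorrect due to a wrong exponent.
The step shows: u**(-2)
The correct value should be: 1/u

Explanation: The exponent -1 on u was incorrectly written as -2: the term 1/u was incorrectly written as u**(-2)
The later steps are derived from this incorrect expression, so the error originates in Step 2.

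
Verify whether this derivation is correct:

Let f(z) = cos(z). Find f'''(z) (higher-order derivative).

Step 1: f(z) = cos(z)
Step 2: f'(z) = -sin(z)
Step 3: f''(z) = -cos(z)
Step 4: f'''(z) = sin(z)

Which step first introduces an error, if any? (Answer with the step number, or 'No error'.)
No error

All steps in this derivation are correct.
The final answer f'''(z) = sin(z) is valid.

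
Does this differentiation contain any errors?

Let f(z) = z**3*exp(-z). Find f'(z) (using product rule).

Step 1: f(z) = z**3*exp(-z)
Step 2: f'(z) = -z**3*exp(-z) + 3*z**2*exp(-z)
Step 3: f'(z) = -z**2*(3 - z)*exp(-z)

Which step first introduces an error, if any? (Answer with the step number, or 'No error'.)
Step 3

Step 3 is incorrect due to a sign flip.
The step shows: -z**2*(3 - z)*exp(-z)
The correct value should be: z**2*(3 - z)*exp(-z)

Explanation: The sign of the whole expression was flipped: the term z**2*(3 - z)*exp(-z) was incorrectly written as -z**2*(3 - z)*exp(-z)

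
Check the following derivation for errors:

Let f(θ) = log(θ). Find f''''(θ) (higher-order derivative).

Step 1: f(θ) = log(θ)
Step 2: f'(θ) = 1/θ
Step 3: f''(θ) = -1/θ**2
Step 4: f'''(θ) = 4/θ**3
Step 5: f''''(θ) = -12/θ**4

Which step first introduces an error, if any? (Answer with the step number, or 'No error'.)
Step 4

Step 4 is incorrect due to a wrong coefficient.
The step shows: 4/θ**3
The correct value should be: 2/θ**3

Explanation: The coefficient 2 was incorrectly written as 4: the term 2/θ**3 was incorrectly written as 4/θ**3
The later steps are derived from this incorrect expression, so the error originates in Step 4.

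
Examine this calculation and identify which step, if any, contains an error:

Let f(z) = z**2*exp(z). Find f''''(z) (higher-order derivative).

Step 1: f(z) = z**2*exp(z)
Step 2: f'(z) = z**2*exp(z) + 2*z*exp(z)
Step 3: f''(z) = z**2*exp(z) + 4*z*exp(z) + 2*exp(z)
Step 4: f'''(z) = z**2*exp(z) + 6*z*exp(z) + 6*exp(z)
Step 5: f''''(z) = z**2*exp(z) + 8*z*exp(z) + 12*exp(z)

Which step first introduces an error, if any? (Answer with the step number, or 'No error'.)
No error

All steps in this derivation are correct.
The final answer f''''(z) = z**2*exp(z) + 8*z*exp(z) + 12*exp(z) is valid.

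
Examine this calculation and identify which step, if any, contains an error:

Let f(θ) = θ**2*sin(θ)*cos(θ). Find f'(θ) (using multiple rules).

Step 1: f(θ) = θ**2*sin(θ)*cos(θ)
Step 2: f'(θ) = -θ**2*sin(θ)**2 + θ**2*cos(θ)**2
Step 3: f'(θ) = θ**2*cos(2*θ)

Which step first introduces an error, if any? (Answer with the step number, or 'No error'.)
Step 2

Step 2 is incorrect due to a dropped term.
The step shows: -θ**2*sin(θ)**2 + θ**2*cos(θ)**2
The correct value should be: -θ**2*sin(θ)**2 + θ**2*cos(θ)**2 + 2*θ*sin(θ)*cos(θ)

Explanation: A term was dropped: the term 2*θ*sin(θ)*cos(θ) was incorrectly omitted
The later steps are derived from this incorrect expression, so the error originates in Step 2.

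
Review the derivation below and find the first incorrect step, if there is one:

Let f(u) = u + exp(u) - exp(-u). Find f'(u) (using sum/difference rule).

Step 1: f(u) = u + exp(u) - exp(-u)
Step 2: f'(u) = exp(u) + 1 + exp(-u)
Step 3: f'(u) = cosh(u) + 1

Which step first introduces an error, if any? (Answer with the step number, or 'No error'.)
Step 3

Step 3 is incorrect due to a wrong coefficient.
The step shows: cosh(u) + 1
The correct value should be: 2*cosh(u) + 1

Explanation: The coefficient 2 was incorrectly written as 1: the term 2*cosh(u) was incorrectly written as cosh(u)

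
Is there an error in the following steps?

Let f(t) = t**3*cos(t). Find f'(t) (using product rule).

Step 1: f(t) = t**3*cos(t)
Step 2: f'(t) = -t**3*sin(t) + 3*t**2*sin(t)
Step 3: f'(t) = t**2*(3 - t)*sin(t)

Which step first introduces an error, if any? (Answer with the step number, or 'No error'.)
Step 2

Step 2 is incorrect due to a wrong trig function.
The step shows: -t**3*sin(t) + 3*t**2*sin(t)
The correct value should be: -t**3*sin(t) + 3*t**2*cos(t)

Explanation: cos(t) was incorrectly written as sin(t): the term 3*t**2*cos(t) was incorrectly written as 3*t**2*sin(t)
The later steps are derived from this incorrect expression, so the error originates in Step 2.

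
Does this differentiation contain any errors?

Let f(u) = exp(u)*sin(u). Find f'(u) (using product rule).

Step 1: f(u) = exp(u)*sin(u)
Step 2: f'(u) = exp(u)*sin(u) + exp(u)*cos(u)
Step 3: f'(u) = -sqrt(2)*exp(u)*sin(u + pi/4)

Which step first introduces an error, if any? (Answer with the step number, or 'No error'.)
Step 3

Step 3 is incorrect due to a sign flip.
The step shows: -sqrt(2)*exp(u)*sin(u + pi/4)
The correct value should be: sqrt(2)*exp(u)*sin(u + pi/4)

Explanation: The sign of the whole expression was flipped: the term sqrt(2)*exp(u)*sin(u + pi/4) was incorrectly written as -sqrt(2)*exp(u)*sin(u + pi/4)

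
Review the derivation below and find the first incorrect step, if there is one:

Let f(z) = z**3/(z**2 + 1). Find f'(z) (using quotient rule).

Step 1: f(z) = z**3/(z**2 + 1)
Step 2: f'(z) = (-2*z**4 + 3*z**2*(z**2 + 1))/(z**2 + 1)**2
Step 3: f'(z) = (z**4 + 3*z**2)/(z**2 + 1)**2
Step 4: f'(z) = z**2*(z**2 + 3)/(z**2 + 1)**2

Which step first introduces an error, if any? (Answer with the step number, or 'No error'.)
No error

All steps in this derivation are correct.
The final answer f'(z) = z**2*(z**2 + 3)/(z**2 + 1)**2 is valid.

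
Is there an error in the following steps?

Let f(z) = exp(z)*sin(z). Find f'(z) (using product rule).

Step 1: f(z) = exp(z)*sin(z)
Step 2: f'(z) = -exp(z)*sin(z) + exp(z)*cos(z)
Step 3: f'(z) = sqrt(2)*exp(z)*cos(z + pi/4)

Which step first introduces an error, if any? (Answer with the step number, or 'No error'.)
Step 2

Step 2 is incorrect due to a sign flip.
The step shows: -exp(z)*sin(z) + exp(z)*cos(z)
The correct value should be: exp(z)*sin(z) + exp(z)*cos(z)

Explanation: The sign of one term was flipped: the term exp(z)*sin(z) was incorrectly written as -exp(z)*sin(z)
The later steps are derived from this incorrect expression, so the error originates in Step 2.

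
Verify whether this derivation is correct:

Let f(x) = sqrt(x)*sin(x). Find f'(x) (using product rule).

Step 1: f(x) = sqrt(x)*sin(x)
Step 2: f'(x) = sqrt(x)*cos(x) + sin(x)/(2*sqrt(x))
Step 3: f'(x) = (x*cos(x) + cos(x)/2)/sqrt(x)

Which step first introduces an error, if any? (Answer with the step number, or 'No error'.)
Step 3

Step 3 is incorrect due to a wrong trig function.
The step shows: (x*cos(x) + cos(x)/2)/sqrt(x)
The correct value should be: (x*cos(x) + sin(x)/2)/sqrt(x)

Explanation: sin(x) was incorrectly written as cos(x): the term (x*cos(x) + sin(x)/2)/sqrt(x) was incorrectly written as (x*cos(x) + cos(x)/2)/sqrt(x)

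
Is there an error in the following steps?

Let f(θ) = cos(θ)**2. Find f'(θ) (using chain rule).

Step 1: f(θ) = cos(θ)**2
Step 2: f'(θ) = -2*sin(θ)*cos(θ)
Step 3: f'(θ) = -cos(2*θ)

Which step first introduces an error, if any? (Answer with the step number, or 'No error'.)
Step 3

Step 3 is incorrect due to a wrong trig function.
The step shows: -cos(2*θ)
The correct value should be: -sin(2*θ)

Explanation: sin(2*θ) was incorrectly written as cos(2*θ): the term -sin(2*θ) was incorrectly written as -cos(2*θ)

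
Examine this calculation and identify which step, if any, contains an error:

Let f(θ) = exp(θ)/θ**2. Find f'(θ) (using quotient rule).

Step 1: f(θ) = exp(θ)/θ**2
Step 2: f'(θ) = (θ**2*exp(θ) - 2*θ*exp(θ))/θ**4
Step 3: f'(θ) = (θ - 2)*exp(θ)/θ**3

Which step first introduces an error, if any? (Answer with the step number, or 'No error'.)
No error

All steps in this derivation are correct.
The final answer f'(θ) = (θ - 2)*exp(θ)/θ**3 is valid.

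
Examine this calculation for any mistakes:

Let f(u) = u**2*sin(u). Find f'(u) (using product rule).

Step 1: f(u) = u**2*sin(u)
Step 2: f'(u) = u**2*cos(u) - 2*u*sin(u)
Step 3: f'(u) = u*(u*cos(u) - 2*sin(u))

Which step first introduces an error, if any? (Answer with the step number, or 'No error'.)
Step 2

Step 2 is incorrect due to a sign flip.
The step shows: u**2*cos(u) - 2*u*sin(u)
The correct value should be: u**2*cos(u) + 2*u*sin(u)

Explanation: The sign of one term was flipped: the term 2*u*sin(u) was incorrectly written as -2*u*sin(u)
The later steps are derived from this incorrect expression, so the error originates in Step 2.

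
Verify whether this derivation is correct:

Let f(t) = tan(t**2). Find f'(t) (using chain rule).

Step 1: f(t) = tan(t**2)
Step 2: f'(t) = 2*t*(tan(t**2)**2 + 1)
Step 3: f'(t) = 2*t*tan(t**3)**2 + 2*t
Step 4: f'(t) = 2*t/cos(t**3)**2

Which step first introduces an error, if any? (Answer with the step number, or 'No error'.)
Step 3

Step 3 is incorrect due to a wrong exponent.
The step shows: 2*t*tan(t**3)**2 + 2*t
The correct value should be: 2*t*tan(t**2)**2 + 2*t

Explanation: The exponent 2 on t was incorrectly written as 3: the term 2*t*tan(t**2)**2 was incorrectly written as 2*t*tan(t**3)**2
The later steps are derived from this incorrect expression, so the error originates in Step 3.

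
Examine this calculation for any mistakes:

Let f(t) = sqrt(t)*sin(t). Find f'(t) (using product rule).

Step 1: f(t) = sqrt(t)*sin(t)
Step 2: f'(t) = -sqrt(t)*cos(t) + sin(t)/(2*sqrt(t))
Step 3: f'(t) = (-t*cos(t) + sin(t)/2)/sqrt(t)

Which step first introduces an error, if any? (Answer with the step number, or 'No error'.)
Step 2

Step 2 is incorrect due to a sign flip.
The step shows: -sqrt(t)*cos(t) + sin(t)/(2*sqrt(t))
The correct value should be: sqrt(t)*cos(t) + sin(t)/(2*sqrt(t))

Explanation: The sign of one term was flipped: the term sqrt(t)*cos(t) was incorrectly written as -sqrt(t)*cos(t)
The later steps are derived from this incorrect expression, so the error originates in Step 2.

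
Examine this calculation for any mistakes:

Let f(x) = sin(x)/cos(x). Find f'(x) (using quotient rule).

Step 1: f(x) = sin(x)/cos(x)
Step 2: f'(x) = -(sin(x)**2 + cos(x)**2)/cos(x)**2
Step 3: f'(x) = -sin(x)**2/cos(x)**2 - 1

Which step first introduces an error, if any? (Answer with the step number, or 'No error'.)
Step 2

Step 2 is incorrect due to a sign flip.
The step shows: -(sin(x)**2 + cos(x)**2)/cos(x)**2
The correct value should be: (sin(x)**2 + cos(x)**2)/cos(x)**2

Explanation: The sign of the whole expression was flipped: the term (sin(x)**2 + cos(x)**2)/cos(x)**2 was incorrectly written as -(sin(x)**2 + cos(x)**2)/cos(x)**2
The later steps are derived from this incorrect expression, so the error originates in Step 2.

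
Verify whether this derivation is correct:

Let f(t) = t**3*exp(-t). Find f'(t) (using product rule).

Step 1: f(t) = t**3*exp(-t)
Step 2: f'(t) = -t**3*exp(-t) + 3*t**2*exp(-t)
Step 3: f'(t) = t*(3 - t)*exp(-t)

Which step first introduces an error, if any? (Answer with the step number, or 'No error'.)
Step 3

Step 3 is incorrect due to a wrong exponent.
The step shows: t*(3 - t)*exp(-t)
The correct value should be: t**2*(3 - t)*exp(-t)

Explanation: The exponent 2 on t was incorrectly written as 1: the term t**2*(3 - t)*exp(-t) was incorrectly written as t*(3 - t)*exp(-t)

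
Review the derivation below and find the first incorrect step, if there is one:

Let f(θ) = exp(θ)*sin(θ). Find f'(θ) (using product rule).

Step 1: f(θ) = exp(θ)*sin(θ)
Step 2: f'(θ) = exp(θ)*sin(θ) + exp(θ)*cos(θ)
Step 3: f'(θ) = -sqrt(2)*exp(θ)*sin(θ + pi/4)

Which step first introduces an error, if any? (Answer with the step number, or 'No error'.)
Step 3

Step 3 is incorrect due to a sign flip.
The step shows: -sqrt(2)*exp(θ)*sin(θ + pi/4)
The correct value should be: sqrt(2)*exp(θ)*sin(θ + pi/4)

Explanation: The sign of the whole expression was flipped: the term sqrt(2)*exp(θ)*sin(θ + pi/4) was incorrectly written as -sqrt(2)*exp(θ)*sin(θ + pi/4)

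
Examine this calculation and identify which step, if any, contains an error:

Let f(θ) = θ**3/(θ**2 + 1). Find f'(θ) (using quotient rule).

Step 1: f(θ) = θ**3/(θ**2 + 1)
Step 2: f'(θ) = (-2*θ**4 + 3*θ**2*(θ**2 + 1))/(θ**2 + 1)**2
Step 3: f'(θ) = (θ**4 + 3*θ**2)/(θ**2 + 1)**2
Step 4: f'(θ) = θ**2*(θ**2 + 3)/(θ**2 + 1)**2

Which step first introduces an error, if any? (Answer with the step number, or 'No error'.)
No error

All steps in this derivation are correct.
The final answer f'(θ) = θ**2*(θ**2 + 3)/(θ**2 + 1)**2 is valid.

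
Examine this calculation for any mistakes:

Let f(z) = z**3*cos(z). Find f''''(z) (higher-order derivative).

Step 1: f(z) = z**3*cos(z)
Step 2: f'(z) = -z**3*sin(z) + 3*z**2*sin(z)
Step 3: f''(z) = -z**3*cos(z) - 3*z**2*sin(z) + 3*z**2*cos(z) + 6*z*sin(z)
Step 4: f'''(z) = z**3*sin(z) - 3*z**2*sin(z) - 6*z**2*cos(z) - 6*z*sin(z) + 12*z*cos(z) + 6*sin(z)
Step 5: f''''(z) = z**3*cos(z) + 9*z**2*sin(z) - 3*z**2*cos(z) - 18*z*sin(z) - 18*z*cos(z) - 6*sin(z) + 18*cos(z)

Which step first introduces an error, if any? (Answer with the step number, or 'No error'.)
Step 2

Step 2 is incorrect due to a wrong trig function.
The step shows: -z**3*sin(z) + 3*z**2*sin(z)
The correct value should be: -z**3*sin(z) + 3*z**2*cos(z)

Explanation: cos(z) was incorrectly written as sin(z): the term 3*z**2*cos(z) was incorrectly written as 3*z**2*sin(z)
The later steps are derived from this incorrect expression, so the error originates in Step 2.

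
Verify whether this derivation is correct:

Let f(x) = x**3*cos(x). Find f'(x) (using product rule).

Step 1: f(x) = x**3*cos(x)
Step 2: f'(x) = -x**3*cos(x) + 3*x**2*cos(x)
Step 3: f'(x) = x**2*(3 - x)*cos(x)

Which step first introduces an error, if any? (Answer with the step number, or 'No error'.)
Step 2

Step 2 is incorrect due to a wrong trig function.
The step shows: -x**3*cos(x) + 3*x**2*cos(x)
The correct value should be: -x**3*sin(x) + 3*x**2*cos(x)

Explanation: sin(x) was incorrectly written as cos(x): the term -x**3*sin(x) was incorrectly written as -x**3*cos(x)
The later steps are derived from this incorrect expression, so the error originates in Step 2.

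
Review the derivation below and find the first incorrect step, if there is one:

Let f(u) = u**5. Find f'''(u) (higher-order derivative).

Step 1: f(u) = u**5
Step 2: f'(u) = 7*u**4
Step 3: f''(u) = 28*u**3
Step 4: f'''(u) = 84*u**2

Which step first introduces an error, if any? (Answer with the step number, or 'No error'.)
Step 2

Step 2 is incorrect due to a wrong coefficient.
The step shows: 7*u**4
The correct value should be: 5*u**4

Explanation: The coefficient 5 was incorrectly written as 7: the term 5*u**4 was incorrectly written as 7*u**4
The later steps are derived from this incorrect expression, so the error originates in Step 2.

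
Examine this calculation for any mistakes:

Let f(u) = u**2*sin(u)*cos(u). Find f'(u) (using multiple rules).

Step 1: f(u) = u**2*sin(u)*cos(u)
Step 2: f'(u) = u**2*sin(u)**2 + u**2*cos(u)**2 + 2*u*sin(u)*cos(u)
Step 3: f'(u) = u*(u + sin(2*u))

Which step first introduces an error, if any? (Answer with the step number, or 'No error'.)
Step 2

Step 2 is incorrect due to a sign flip.
The step shows: u**2*sin(u)**2 + u**2*cos(u)**2 + 2*u*sin(u)*cos(u)
The correct value should be: -u**2*sin(u)**2 + u**2*cos(u)**2 + 2*u*sin(u)*cos(u)

Explanation: The sign of one term was flipped: the term -u**2*sin(u)**2 was incorrectly written as u**2*sin(u)**2
The later steps are derived from this incorrect expression, so the error originates in Step 2.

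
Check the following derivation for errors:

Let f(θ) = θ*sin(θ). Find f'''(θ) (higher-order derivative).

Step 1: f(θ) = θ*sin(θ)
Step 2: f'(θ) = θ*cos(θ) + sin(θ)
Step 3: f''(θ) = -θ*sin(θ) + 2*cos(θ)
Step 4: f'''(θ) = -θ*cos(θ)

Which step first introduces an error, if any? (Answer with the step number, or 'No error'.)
Step 4

Step 4 is incorrect due to a dropped term.
The step shows: -θ*cos(θ)
The correct value should be: -θ*cos(θ) - 3*sin(θ)

Explanation: A term was dropped: the term -3*sin(θ) was incorrectly omitted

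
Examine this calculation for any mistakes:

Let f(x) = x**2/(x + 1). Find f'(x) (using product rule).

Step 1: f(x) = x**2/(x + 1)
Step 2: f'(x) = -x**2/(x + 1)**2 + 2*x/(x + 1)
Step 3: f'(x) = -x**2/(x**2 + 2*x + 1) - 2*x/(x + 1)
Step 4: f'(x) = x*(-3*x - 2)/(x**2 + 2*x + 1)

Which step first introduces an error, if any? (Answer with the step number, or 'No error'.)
Step 3

Step 3 is incorrect due to a sign flip.
The step shows: -x**2/(x**2 + 2*x + 1) - 2*x/(x + 1)
The correct value should be: -x**2/(x**2 + 2*x + 1) + 2*x/(x + 1)

Explanation: The sign of one term was flipped: the term 2*x/(x + 1) was incorrectly written as -2*x/(x + 1)
The later steps are derived from this incorrect expression, so the error originates in Step 3.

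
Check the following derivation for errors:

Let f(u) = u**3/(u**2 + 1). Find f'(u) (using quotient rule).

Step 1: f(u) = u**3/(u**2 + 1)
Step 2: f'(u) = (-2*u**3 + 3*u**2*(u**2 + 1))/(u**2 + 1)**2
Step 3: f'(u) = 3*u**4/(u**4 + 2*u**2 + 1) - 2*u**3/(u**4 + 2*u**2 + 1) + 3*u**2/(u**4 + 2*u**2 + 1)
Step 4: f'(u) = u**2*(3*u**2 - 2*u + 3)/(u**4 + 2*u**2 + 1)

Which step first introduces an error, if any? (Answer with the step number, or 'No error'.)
Step 2

Step 2 is incorrect due to a wrong exponent.
The step shows: (-2*u**3 + 3*u**2*(u**2 + 1))/(u**2 + 1)**2
The correct value should be: (-2*u**4 + 3*u**2*(u**2 + 1))/(u**2 + 1)**2

Explanation: The exponent 4 on u was incorrectly written as 3: the term (-2*u**4 + 3*u**2*(u**2 + 1))/(u**2 + 1)**2 was incorrectly written as (-2*u**3 + 3*u**2*(u**2 + 1))/(u**2 + 1)**2
The later steps are derived from this incorrect expression, so the error originates in Step 2.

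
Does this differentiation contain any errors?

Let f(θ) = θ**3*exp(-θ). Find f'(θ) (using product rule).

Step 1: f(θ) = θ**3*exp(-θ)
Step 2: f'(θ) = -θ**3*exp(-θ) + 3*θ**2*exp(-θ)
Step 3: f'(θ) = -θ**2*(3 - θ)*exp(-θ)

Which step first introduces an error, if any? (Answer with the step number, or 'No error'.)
Step 3

Step 3 is incorrect due to a sign flip.
The step shows: -θ**2*(3 - θ)*exp(-θ)
The correct value should be: θ**2*(3 - θ)*exp(-θ)

Explanation: The sign of the whole expression was flipped: the term θ**2*(3 - θ)*exp(-θ) was incorrectly written as -θ**2*(3 - θ)*exp(-θ)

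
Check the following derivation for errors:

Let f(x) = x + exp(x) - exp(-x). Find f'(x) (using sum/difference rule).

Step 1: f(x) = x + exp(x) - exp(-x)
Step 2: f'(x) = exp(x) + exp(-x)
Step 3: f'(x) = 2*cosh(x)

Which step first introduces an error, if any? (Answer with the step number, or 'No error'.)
Step 2

Step 2 is incorrect due to a dropped term.
The step shows: exp(x) + exp(-x)
The correct value should be: exp(x) + 1 + exp(-x)

Explanation: A term was dropped: the term 1 was incorrectly omitted
The later steps are derived from this incorrect expression, so the error originates in Step 2.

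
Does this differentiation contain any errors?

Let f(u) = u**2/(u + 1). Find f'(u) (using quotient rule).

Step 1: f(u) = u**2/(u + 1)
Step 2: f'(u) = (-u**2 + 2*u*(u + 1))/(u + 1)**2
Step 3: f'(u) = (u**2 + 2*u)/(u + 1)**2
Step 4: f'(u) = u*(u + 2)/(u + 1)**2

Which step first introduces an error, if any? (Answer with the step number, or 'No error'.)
No error

All steps in this derivation are correct.
The final answer f'(u) = u*(u + 2)/(u + 1)**2 is valid.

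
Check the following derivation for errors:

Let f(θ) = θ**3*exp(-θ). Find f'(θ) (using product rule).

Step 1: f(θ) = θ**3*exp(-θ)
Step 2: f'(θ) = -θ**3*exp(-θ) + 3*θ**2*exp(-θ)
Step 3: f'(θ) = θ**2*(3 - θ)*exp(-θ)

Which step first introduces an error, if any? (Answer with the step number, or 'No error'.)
No error

All steps in this derivation are correct.
The final answer f'(θ) = θ**2*(3 - θ)*exp(-θ) is valid.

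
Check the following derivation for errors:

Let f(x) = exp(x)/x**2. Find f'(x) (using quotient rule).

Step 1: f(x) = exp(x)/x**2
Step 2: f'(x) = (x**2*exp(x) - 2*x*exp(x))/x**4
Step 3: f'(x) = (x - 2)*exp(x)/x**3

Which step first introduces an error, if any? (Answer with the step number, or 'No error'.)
No error

All steps in this derivation are correct.
The final answer f'(x) = (x - 2)*exp(x)/x**3 is valid.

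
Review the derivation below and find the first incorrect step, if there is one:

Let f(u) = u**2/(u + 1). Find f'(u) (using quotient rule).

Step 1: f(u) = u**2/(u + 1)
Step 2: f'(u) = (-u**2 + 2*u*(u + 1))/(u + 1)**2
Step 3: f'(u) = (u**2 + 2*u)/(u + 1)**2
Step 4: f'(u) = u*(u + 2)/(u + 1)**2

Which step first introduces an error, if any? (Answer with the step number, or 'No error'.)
No error

All steps in this derivation are correct.
The final answer f'(u) = u*(u + 2)/(u + 1)**2 is valid.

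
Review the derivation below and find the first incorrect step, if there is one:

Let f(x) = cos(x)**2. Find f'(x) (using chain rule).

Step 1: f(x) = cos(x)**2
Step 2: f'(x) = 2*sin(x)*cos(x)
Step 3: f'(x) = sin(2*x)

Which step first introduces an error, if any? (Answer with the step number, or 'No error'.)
Step 2

Step 2 is incorrect due to a sign flip.
The step shows: 2*sin(x)*cos(x)
The correct value should be: -2*sin(x)*cos(x)

Explanation: The sign of the whole expression was flipped: the term -2*sin(x)*cos(x) was incorrectly written as 2*sin(x)*cos(x)
The later steps are derived from this incorrect expression, so the error originates in Step 2.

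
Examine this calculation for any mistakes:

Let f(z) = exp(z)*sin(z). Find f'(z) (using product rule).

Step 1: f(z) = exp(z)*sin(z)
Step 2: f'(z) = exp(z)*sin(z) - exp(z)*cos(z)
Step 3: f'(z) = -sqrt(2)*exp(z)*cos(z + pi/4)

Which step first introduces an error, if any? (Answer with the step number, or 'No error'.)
Step 2

Step 2 is incorrect due to a sign flip.
The step shows: exp(z)*sin(z) - exp(z)*cos(z)
The correct value should be: exp(z)*sin(z) + exp(z)*cos(z)

Explanation: The sign of one term was flipped: the term exp(z)*cos(z) was incorrectly written as -exp(z)*cos(z)
The later steps are derived from this incorrect expression, so the error originates in Step 2.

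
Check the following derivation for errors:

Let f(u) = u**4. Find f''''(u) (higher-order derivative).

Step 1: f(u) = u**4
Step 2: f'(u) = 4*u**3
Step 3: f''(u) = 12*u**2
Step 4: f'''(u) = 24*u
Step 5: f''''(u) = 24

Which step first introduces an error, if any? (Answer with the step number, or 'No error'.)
No error

All steps in this derivation are correct.
The final answer f''''(u) = 24 is valid.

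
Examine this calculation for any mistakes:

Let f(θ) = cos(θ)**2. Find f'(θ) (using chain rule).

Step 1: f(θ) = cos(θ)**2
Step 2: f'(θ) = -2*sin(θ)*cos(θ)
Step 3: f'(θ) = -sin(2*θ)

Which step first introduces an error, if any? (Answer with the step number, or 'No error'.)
No error

All steps in this derivation are correct.
The final answer f'(θ) = -sin(2*θ) is valid.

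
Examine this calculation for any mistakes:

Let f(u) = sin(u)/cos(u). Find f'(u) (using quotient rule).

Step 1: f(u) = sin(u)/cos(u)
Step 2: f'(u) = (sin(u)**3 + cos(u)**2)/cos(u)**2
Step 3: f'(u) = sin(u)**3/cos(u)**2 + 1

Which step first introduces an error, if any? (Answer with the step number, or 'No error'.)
Step 2

Step 2 is incorrect due to a wrong exponent.
The step shows: (sin(u)**3 + cos(u)**2)/cos(u)**2
The correct value should be: (sin(u)**2 + cos(u)**2)/cos(u)**2

Explanation: The exponent 2 on sin(u) was incorrectly written as 3: the term (sin(u)**2 + cos(u)**2)/cos(u)**2 was incorrectly written as (sin(u)**3 + cos(u)**2)/cos(u)**2
The later steps are derived from this incorrect expression, so the error originates in Step 2.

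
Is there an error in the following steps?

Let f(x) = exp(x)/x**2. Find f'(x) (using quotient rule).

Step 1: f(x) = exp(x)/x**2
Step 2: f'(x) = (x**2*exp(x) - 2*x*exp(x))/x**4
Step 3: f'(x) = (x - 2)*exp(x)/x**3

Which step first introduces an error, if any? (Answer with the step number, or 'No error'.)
No error

All steps in this derivation are correct.
The final answer f'(x) = (x - 2)*exp(x)/x**3 is valid.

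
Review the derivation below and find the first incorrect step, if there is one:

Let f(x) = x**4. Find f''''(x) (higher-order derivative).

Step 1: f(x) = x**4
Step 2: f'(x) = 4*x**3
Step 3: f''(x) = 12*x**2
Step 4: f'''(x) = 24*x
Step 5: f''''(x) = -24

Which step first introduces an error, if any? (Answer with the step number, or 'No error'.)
Step 5

Step 5 is incorrect due to a sign flip.
The step shows: -24
The correct value should be: 24

Explanation: The sign of the whole expression was flipped: the term 24 was incorrectly written as -24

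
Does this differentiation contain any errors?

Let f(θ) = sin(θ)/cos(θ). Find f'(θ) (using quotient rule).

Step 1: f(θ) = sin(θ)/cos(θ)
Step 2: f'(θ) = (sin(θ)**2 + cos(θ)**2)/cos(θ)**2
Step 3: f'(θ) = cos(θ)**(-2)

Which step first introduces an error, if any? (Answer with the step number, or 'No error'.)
No error

All steps in this derivation are correct.
The final answer f'(θ) = cos(θ)**(-2) is valid.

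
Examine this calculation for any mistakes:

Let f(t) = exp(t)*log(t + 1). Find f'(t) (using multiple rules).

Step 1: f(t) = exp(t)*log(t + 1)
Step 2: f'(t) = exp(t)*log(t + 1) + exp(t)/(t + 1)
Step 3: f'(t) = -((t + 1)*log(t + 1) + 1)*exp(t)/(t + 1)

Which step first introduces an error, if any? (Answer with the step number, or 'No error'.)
Step 3

Step 3 is incorrect due to a sign flip.
The step shows: -((t + 1)*log(t + 1) + 1)*exp(t)/(t + 1)
The correct value should be: ((t + 1)*log(t + 1) + 1)*exp(t)/(t + 1)

Explanation: The sign of the whole expression was flipped: the term ((t + 1)*log(t + 1) + 1)*exp(t)/(t + 1) was incorrectly written as -((t + 1)*log(t + 1) + 1)*exp(t)/(t + 1)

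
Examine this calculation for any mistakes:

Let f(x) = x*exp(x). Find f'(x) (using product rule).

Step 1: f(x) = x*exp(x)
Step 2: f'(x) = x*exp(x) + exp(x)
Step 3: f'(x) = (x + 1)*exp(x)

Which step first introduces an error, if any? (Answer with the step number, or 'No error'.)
No error

All steps in this derivation are correct.
The final answer f'(x) = (x + 1)*exp(x) is valid.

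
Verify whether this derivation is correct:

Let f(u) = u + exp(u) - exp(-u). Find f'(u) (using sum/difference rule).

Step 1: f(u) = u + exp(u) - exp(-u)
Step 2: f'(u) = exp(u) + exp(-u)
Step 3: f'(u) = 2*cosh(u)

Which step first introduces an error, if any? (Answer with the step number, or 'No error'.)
Step 2

Step 2 is incorrect due to a dropped term.
The step shows: exp(u) + exp(-u)
The correct value should be: exp(u) + 1 + exp(-u)

Explanation: A term was dropped: the term 1 was incorrectly omitted
The later steps are derived from this incorrect expression, so the error originates in Step 2.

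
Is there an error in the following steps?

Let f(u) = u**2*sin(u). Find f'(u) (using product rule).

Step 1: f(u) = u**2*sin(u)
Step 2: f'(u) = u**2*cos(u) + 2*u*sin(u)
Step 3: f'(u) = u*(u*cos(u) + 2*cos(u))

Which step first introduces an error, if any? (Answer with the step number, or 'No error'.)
Step 3

Step 3 is incorrect due to a wrong trig function.
The step shows: u*(u*cos(u) + 2*cos(u))
The correct value should be: u*(u*cos(u) + 2*sin(u))

Explanation: sin(u) was incorrectly written as cos(u): the term u*(u*cos(u) + 2*sin(u)) was incorrectly written as u*(u*cos(u) + 2*cos(u))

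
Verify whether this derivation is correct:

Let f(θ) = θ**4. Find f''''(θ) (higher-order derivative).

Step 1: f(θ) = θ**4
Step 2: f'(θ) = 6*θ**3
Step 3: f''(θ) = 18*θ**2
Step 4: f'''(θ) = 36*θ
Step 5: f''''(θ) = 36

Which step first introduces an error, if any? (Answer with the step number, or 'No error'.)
Step 2

Step 2 is incorrect due to a wrong coefficient.
The step shows: 6*θ**3
The correct value should be: 4*θ**3

Explanation: The coefficient 4 was incorrectly written as 6: the term 4*θ**3 was incorrectly written as 6*θ**3
The later steps are derived from this incorrect expression, so the error originates in Step 2.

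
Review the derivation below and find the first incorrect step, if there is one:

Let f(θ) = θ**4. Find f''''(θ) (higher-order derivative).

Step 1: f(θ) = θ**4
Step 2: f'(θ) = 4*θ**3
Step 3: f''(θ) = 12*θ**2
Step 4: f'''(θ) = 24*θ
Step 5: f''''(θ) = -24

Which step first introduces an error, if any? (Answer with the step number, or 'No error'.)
Step 5

Step 5 is incorrect due to a sign flip.
The step shows: -24
The correct value should be: 24

Explanation: The sign of the whole expression was flipped: the term 24 was incorrectly written as -24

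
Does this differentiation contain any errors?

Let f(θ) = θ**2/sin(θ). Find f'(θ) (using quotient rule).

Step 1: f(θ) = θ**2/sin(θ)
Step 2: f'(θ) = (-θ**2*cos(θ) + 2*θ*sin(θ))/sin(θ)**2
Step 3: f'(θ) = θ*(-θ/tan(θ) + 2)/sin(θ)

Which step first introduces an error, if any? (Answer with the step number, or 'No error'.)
No error

All steps in this derivation are correct.
The final answer f'(θ) = θ*(-θ/tan(θ) + 2)/sin(θ) is valid.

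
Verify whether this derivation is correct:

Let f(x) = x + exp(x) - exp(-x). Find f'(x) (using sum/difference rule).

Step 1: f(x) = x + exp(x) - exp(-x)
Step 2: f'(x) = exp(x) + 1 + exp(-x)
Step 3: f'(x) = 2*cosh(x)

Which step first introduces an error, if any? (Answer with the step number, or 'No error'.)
Step 3

Step 3 is incorrect due to a dropped term.
The step shows: 2*cosh(x)
The correct value should be: 2*cosh(x) + 1

Explanation: A term was dropped: the term 1 was incorrectly omitted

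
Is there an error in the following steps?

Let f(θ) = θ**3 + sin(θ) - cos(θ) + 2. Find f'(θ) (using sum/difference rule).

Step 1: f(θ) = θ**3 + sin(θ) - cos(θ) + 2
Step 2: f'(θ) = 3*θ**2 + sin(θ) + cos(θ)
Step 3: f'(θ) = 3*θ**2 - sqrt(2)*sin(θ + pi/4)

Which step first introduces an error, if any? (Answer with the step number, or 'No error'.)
Step 3

Step 3 is incorrect due to a sign flip.
The step shows: 3*θ**2 - sqrt(2)*sin(θ + pi/4)
The correct value should be: 3*θ**2 + sqrt(2)*sin(θ + pi/4)

Explanation: The sign of one term was flipped: the term sqrt(2)*sin(θ + pi/4) was incorrectly written as -sqrt(2)*sin(θ + pi/4)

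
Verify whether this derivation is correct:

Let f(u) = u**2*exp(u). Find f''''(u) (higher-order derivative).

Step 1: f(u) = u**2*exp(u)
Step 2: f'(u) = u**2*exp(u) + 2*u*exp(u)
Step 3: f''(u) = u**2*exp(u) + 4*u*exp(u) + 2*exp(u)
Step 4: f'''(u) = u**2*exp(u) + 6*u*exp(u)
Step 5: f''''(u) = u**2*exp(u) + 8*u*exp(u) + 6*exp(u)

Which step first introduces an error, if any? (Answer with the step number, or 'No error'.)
Step 4

Step 4 is incorrect due to a dropped term.
The step shows: u**2*exp(u) + 6*u*exp(u)
The correct value should be: u**2*exp(u) + 6*u*exp(u) + 6*exp(u)

Explanation: A term was dropped: the term 6*exp(u) was incorrectly omitted
The later steps are derived from this incorrect expression, so the error originates in Step 4.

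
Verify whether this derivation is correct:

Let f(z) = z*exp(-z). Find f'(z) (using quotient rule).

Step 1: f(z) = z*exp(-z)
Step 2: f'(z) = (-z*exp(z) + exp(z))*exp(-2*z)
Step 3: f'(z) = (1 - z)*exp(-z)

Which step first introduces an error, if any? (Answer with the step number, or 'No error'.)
No error

All steps in this derivation are correct.
The final answer f'(z) = (1 - z)*exp(-z) is valid.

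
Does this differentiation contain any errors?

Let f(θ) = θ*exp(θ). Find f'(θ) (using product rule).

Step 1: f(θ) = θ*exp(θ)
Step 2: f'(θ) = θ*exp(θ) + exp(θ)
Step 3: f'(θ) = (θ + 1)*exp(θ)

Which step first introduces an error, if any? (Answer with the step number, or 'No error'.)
No error

All steps in this derivation are correct.
The final answer f'(θ) = (θ + 1)*exp(θ) is valid.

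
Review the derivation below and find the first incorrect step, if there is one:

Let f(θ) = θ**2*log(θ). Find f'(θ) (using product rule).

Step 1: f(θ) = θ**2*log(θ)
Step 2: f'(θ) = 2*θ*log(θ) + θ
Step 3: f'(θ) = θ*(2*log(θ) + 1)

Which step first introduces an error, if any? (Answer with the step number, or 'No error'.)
No error

All steps in this derivation are correct.
The final answer f'(θ) = θ*(2*log(θ) + 1) is valid.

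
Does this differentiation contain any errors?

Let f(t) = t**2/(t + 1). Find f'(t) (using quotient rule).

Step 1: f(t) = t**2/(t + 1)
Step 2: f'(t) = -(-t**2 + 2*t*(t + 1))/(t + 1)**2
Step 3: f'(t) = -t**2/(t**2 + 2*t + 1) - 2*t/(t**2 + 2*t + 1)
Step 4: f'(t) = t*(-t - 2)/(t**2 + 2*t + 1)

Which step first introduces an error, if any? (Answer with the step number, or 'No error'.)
Step 2

Step 2 is incorrect due to a sign flip.
The step shows: -(-t**2 + 2*t*(t + 1))/(t + 1)**2
The correct value should be: (-t**2 + 2*t*(t + 1))/(t + 1)**2

Explanation: The sign of the whole expression was flipped: the term (-t**2 + 2*t*(t + 1))/(t + 1)**2 was incorrectly written as -(-t**2 + 2*t*(t + 1))/(t + 1)**2
The later steps are derived from this incorrect expression, so the error originates in Step 2.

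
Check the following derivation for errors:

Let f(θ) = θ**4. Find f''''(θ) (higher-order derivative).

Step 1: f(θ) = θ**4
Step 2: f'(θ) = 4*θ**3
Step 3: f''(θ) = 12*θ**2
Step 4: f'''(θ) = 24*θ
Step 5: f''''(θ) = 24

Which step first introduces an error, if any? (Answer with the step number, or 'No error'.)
No error

All steps in this derivation are correct.
The final answer f''''(θ) = 24 is valid.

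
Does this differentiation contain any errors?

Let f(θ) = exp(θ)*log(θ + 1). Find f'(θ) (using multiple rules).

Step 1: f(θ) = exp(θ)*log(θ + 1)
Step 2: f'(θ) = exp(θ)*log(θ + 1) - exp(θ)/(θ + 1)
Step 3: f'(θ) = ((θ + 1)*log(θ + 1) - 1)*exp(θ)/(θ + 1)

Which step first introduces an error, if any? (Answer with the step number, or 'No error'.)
Step 2

Step 2 is incorrect due to a sign flip.
The step shows: exp(θ)*log(θ + 1) - exp(θ)/(θ + 1)
The correct value should be: exp(θ)*log(θ + 1) + exp(θ)/(θ + 1)

Explanation: The sign of one term was flipped: the term exp(θ)/(θ + 1) was incorrectly written as -exp(θ)/(θ + 1)
The later steps are derived from this incorrect expression, so the error originates in Step 2.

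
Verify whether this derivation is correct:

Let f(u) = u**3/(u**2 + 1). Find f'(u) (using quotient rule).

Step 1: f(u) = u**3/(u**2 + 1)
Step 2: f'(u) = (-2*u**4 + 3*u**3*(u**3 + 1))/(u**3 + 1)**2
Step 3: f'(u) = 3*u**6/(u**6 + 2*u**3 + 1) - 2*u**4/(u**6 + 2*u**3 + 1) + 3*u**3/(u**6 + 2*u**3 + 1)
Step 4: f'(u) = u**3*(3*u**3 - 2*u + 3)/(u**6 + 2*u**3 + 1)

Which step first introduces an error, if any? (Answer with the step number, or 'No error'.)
Step 2

Step 2 is incorrect due to a wrong exponent.
The step shows: (-2*u**4 + 3*u**3*(u**3 + 1))/(u**3 + 1)**2
The correct value should be: (-2*u**4 + 3*u**2*(u**2 + 1))/(u**2 + 1)**2

Explanation: The exponent 2 on u was incorrectly written as 3: the term (-2*u**4 + 3*u**2*(u**2 + 1))/(u**2 + 1)**2 was incorrectly written as (-2*u**4 + 3*u**3*(u**3 + 1))/(u**3 + 1)**2
The later steps are derived from this incorrect expression, so the error originates in Step 2.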